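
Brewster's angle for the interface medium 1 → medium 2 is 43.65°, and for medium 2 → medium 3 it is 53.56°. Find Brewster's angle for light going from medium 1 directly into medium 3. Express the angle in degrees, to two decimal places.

θ_B ≈ 52.26°

Each Brewster angle gives a ratio: n₂/n₁ = tan 43.65° = 0.9540, n₃/n₂ = tan 53.56° = 1.3544.
n₃/n₁ = 1.2920. Then tan θ_B(1→3) = n₃/n₁, so θ_B(1→3) = arctan(1.2920) = 52.26°.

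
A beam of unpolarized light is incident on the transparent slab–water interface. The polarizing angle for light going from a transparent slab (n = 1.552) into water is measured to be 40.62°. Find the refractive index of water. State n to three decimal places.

n ≈ 1.331

At the polarizing angle, tan θ_B = n₂/n₁ with n₁ on the incident side (a transparent slab) and n₂ on the transmitted side (water).
n₂ = n₁ tan θ_B = 1.552 × tan 40.62° = 1.331.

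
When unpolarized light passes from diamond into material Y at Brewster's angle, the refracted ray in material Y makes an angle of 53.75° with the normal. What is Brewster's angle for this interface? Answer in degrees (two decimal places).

θ_B ≈ 36.25°

Brewster's condition makes the reflected and refracted beams perpendicular: θ_B + θ_t = 90°.
θ_B = 90° − 53.75° = 36.25°.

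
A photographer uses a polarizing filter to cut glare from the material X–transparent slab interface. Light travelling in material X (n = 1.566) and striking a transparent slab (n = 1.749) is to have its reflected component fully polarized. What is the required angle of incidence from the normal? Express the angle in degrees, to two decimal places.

θ_B ≈ 48.16°

The reflected p-component vanishes when tan θ_B = n₂/n₁.
tan θ_B = n₂/n₁ = 1.749/1.566 = 1.1169. Taking the arctangent, θ_B = 48.16°.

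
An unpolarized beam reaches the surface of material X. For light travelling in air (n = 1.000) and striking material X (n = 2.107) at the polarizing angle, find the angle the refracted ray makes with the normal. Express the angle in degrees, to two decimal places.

θ_B = arctan(n₂/n₁) = arctan(2.107/1.000) = 64.61°.
At Brewster's angle the reflected and refracted rays are perpendicular, so θ_t = 90° − θ_B = 90° − 64.61° = 25.39°.

θ_t ≈ 25.39°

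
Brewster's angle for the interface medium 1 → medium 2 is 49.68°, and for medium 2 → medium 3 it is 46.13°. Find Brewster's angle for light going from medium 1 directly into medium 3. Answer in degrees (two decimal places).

θ_B ≈ 50.79°

tan θ_B(1→2) = n₂/n₁ = tan 49.68° = 1.1783.
tan θ_B(2→3) = n₃/n₂ = tan 46.13° = 1.0402.
Multiplying, n₃/n₁ = 1.1783 × 1.0402 = 1.2257, and θ_B(1→3) = arctan 1.2257 = 50.79°.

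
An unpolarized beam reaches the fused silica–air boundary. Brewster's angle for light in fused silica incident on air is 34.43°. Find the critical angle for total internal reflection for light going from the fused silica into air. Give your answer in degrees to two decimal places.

From Brewster, n₂/n₁ = tan θ_B = tan 34.43° = 0.6855.
Then sin θ_c = n₂/n₁ = 0.6855, so θ_c = arcsin 0.6855 = 43.27°.

θ_c ≈ 43.27°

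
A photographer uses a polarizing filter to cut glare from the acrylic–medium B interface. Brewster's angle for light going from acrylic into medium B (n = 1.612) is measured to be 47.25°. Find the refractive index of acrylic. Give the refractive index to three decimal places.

Full polarization of the reflected beam means tan θ_B = n₂/n₁, where n₁ is the incident medium (acrylic).
n₁ = n₂ / tan θ_B = 1.612 / tan 47.25° = 1.490.

n ≈ 1.490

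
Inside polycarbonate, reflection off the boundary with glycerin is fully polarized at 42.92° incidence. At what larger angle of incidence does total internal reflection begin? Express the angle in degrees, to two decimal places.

θ_c ≈ 68.42°

n₂/n₁ = tan 42.92° = 0.9299; the critical angle satisfies sin θ_c = n₂/n₁.
θ_c = arcsin(0.9299) = 68.42°.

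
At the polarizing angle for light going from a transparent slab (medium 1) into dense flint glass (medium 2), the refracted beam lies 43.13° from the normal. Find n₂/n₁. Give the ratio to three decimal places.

n₂/n₁ ≈ 1.068

θ_B + θ_t = 90°, so θ_B = 90° − 43.13° = 46.87°.
Then n₂/n₁ = tan θ_B = tan 46.87° = 1.068.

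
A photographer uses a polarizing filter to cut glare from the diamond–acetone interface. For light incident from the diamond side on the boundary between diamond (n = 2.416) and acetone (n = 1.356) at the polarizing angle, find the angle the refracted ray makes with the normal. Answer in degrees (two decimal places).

First find Brewster's angle: tan θ_B = 1.356/2.416 = 0.5613, giving θ_B = 29.30°.
The refracted ray is perpendicular to the reflected ray, so θ_t = 90° − θ_B = 60.70°.

θ_t ≈ 60.70°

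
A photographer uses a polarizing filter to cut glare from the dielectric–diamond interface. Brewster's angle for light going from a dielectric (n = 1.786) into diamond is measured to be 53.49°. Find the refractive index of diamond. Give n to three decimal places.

n ≈ 2.413

Brewster's law: tan θ_B = n₂/n₁ (light incident in a dielectric, refracted into diamond).
n₂ = n₁ tan θ_B = 1.786 × tan 53.49° = 2.413.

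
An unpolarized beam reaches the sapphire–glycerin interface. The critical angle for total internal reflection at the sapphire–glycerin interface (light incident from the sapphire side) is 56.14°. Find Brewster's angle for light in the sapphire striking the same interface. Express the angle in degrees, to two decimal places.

n₂/n₁ = sin θ_c = sin 56.14° = 0.8304.
tan θ_B equals the same ratio, so θ_B = arctan(0.8304) = 39.71°.

θ_B ≈ 39.71°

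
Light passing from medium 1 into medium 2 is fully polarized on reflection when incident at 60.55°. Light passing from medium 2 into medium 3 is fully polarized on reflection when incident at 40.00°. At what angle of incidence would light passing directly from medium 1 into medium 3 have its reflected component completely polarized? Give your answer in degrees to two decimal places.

n₂/n₁ = tan 60.55° = 1.7711 and n₃/n₂ = tan 40.00° = 0.8391.
n₃/n₁ = 1.4861. Then tan θ_B(1→3) = n₃/n₁, so θ_B(1→3) = arctan(1.4861) = 56.06°.

θ_B ≈ 56.06°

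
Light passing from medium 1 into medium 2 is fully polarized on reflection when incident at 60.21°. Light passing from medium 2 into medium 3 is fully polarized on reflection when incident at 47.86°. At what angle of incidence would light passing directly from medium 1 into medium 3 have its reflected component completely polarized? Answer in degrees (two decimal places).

θ_B ≈ 62.62°

tan θ_B(1→2) = n₂/n₁ = tan 60.21° = 1.7468.
tan θ_B(2→3) = n₃/n₂ = tan 47.86° = 1.1052.
Multiplying, n₃/n₁ = 1.7468 × 1.1052 = 1.9305, and θ_B(1→3) = arctan 1.9305 = 62.62°.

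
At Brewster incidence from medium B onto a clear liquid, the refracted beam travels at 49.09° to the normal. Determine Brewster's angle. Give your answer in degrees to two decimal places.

θ_B ≈ 40.91°

At Brewster's angle the reflected and refracted rays are perpendicular, so θ_B + θ_t = 90°.
So θ_B = 90° − θ_t = 90° − 49.09° = 40.91°.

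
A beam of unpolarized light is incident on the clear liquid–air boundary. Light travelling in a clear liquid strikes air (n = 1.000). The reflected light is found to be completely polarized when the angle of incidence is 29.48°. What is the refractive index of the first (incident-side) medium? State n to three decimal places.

Full polarization of the reflected beam means tan θ_B = n₂/n₁, where n₁ is the incident medium (a clear liquid).
n₁ = n₂ / tan θ_B = 1.000 / tan 29.48° = 1.769.

n ≈ 1.769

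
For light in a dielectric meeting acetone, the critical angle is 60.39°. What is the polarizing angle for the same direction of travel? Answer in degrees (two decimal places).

n₂/n₁ = sin θ_c = sin 60.39° = 0.8694.
tan θ_B equals the same ratio, so θ_B = arctan(0.8694) = 41.00°.

θ_B ≈ 41.00°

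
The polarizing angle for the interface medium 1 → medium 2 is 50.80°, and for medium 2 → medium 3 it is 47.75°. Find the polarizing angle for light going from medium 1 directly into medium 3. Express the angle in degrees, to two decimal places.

θ_B ≈ 53.47°

tan θ_B(1→2) = n₂/n₁ = tan 50.80° = 1.2261.
tan θ_B(2→3) = n₃/n₂ = tan 47.75° = 1.1009.
Multiplying, n₃/n₁ = 1.2261 × 1.1009 = 1.3499, and θ_B(1→3) = arctan 1.3499 = 53.47°.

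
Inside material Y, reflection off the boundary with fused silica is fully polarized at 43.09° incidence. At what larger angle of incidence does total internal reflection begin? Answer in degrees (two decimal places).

From Brewster, n₂/n₁ = tan θ_B = tan 43.09° = 0.9355.
Then sin θ_c = n₂/n₁ = 0.9355, so θ_c = arcsin 0.9355 = 69.30°.

θ_c ≈ 69.30°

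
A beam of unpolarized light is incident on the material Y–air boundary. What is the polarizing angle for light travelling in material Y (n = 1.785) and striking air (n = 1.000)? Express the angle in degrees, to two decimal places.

θ_B ≈ 29.26°

tan θ_B = n₂/n₁ = 1.000/1.785 = 0.5602.
So θ_B = arctan 0.5602 = 29.26°.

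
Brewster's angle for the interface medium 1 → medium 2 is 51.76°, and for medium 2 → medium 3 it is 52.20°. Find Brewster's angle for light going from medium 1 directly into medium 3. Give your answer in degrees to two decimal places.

n₂/n₁ = tan 51.76° = 1.2689 and n₃/n₂ = tan 52.20° = 1.2892.
Multiplying, n₃/n₁ = 1.2689 × 1.2892 = 1.6359, and θ_B(1→3) = arctan 1.6359 = 58.56°.

θ_B ≈ 58.56°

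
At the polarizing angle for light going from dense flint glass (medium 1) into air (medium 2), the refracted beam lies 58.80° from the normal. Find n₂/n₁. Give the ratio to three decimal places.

n₂/n₁ ≈ 0.606

At Brewster incidence θ_B = 90° − θ_t = 90° − 58.80° = 31.20°.
tan θ_B = n₂/n₁, so n₂/n₁ = tan 31.20° = 0.606.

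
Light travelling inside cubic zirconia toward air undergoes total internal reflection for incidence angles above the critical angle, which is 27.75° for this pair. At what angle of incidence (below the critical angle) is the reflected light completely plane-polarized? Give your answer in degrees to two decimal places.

sin θ_c = n₂/n₁, so n₂/n₁ = sin 27.75° = 0.4656.
Brewster: tan θ_B = n₂/n₁ = 0.4656.
θ_B = arctan(0.4656) = 24.97°.

θ_B ≈ 24.97°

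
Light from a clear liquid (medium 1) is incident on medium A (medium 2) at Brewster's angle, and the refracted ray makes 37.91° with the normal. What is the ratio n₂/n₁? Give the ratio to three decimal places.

n₂/n₁ ≈ 1.284

At Brewster incidence θ_B = 90° − θ_t = 90° − 37.91° = 52.09°.
Then n₂/n₁ = tan θ_B = tan 52.09° = 1.284.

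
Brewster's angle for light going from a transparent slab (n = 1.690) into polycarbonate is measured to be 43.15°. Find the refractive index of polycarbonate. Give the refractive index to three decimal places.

At Brewster's angle, tan θ_B = n₂/n₁ with n₁ on the incident side (a transparent slab) and n₂ on the transmitted side (polycarbonate).
n₂ = n₁ tan θ_B = 1.690 × tan 43.15° = 1.584.

n ≈ 1.584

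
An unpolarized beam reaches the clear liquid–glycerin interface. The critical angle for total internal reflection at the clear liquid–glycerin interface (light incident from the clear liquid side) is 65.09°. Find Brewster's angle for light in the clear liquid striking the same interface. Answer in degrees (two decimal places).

n₂/n₁ = sin θ_c = sin 65.09° = 0.9070.
tan θ_B equals the same ratio, so θ_B = arctan(0.9070) = 42.21°.

θ_B ≈ 42.21°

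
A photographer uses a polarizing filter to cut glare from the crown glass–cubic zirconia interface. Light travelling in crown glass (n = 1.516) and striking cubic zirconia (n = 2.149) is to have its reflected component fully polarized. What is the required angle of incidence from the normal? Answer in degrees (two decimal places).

Brewster's condition: tan θ_B = n₂/n₁ = 2.149/1.516 = 1.4175.
θ_B = arctan(1.4175) = 54.80°.

θ_B ≈ 54.80°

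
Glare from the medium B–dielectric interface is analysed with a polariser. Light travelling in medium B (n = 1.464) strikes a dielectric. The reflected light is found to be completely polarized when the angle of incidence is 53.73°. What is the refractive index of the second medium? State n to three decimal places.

At Brewster's angle, tan θ_B = n₂/n₁ with n₁ on the incident side (medium B) and n₂ on the transmitted side (a dielectric).
n₂ = n₁ tan θ_B = 1.464 × tan 53.73° = 1.995.

n ≈ 1.995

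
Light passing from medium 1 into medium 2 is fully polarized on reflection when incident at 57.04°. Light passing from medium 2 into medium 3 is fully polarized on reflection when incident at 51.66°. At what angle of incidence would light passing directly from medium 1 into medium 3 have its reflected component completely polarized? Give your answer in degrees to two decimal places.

θ_B ≈ 62.85°

n₂/n₁ = tan 57.04° = 1.5422 and n₃/n₂ = tan 51.66° = 1.2644.
So n₃/n₁ = (n₂/n₁)(n₃/n₂) = 1.5422 × 1.2644 = 1.9500.
θ_B(1→3) = arctan(1.9500) = 62.85°.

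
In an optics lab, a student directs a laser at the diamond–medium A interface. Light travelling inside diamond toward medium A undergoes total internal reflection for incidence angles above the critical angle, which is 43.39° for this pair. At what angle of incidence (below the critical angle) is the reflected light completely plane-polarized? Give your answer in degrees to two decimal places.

n₂/n₁ = sin θ_c = sin 43.39° = 0.6870.
tan θ_B equals the same ratio, so θ_B = arctan(0.6870) = 34.49°.

θ_B ≈ 34.49°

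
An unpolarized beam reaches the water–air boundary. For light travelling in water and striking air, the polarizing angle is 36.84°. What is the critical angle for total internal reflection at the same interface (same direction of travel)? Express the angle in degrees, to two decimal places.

n₂/n₁ = tan 36.84° = 0.7492; the critical angle satisfies sin θ_c = n₂/n₁.
θ_c = arcsin(0.7492) = 48.52°.

θ_c ≈ 48.52°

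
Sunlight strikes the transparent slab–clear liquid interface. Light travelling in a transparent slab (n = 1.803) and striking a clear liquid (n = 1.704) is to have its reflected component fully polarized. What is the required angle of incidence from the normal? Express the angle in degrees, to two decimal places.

Brewster's condition: tan θ_B = n₂/n₁ = 1.704/1.803 = 0.9451.
θ_B = arctan(0.9451) = 43.38°.

θ_B ≈ 43.38°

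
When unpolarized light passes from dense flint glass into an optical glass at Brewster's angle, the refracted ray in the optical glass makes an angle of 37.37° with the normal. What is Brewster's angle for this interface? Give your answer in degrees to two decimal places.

θ_B ≈ 52.63°

Brewster's condition makes the reflected and refracted beams perpendicular: θ_B + θ_t = 90°.
θ_B = 90° − 37.37° = 52.63°.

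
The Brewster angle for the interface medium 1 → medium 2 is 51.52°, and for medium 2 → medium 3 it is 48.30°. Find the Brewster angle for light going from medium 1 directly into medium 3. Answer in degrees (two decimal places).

n₂/n₁ = tan 51.52° = 1.2581 and n₃/n₂ = tan 48.30° = 1.1224.
Multiplying, n₃/n₁ = 1.2581 × 1.1224 = 1.4120, and θ_B(1→3) = arctan 1.4120 = 54.69°.

θ_B ≈ 54.69°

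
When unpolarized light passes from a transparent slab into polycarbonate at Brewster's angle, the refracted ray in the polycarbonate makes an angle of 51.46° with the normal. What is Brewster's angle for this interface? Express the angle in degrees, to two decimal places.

At Brewster's angle the reflected and refracted rays are perpendicular, so θ_B + θ_t = 90°.
θ_B = 90° − 51.46° = 38.54°.

θ_B ≈ 38.54°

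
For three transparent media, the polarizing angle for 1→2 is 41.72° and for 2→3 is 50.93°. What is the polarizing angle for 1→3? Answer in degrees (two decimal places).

tan θ_B(1→2) = n₂/n₁ = tan 41.72° = 0.8916.
tan θ_B(2→3) = n₃/n₂ = tan 50.93° = 1.2318.
So n₃/n₁ = (n₂/n₁)(n₃/n₂) = 0.8916 × 1.2318 = 1.0983.
θ_B(1→3) = arctan(1.0983) = 47.68°.

θ_B ≈ 47.68°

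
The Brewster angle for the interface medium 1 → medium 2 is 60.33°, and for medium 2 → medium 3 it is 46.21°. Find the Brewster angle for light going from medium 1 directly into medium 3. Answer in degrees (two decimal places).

Each Brewster angle gives a ratio: n₂/n₁ = tan 60.33° = 1.7553, n₃/n₂ = tan 46.21° = 1.0432.
n₃/n₁ = 1.8311. Then tan θ_B(1→3) = n₃/n₁, so θ_B(1→3) = arctan(1.8311) = 61.36°.

θ_B ≈ 61.36°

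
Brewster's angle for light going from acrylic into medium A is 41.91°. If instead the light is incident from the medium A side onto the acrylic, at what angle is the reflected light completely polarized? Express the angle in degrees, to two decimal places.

θ_B' ≈ 48.09°

tan θ_B' = n₁/n₂ = 1/tan θ_B, so θ_B' = 90° − θ_B.
θ_B' = 90° − 41.91° = 48.09°.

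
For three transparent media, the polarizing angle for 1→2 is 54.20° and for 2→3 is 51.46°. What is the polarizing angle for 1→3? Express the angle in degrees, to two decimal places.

θ_B ≈ 60.12°

n₂/n₁ = tan 54.20° = 1.3865 and n₃/n₂ = tan 51.46° = 1.2554.
So n₃/n₁ = (n₂/n₁)(n₃/n₂) = 1.3865 × 1.2554 = 1.7406.
θ_B(1→3) = arctan(1.7406) = 60.12°.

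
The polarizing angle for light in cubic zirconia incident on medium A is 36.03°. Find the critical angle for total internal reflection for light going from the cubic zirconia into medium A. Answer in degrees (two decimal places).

n₂/n₁ = tan 36.03° = 0.7273; the critical angle satisfies sin θ_c = n₂/n₁.
θ_c = arcsin(0.7273) = 46.66°.

θ_c ≈ 46.66°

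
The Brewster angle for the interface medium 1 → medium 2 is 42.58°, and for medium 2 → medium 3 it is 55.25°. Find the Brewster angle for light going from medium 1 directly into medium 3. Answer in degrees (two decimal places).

tan θ_B(1→2) = n₂/n₁ = tan 42.58° = 0.9189.
tan θ_B(2→3) = n₃/n₂ = tan 55.25° = 1.4415.
So n₃/n₁ = (n₂/n₁)(n₃/n₂) = 0.9189 × 1.4415 = 1.3246.
θ_B(1→3) = arctan(1.3246) = 52.95°.

θ_B ≈ 52.95°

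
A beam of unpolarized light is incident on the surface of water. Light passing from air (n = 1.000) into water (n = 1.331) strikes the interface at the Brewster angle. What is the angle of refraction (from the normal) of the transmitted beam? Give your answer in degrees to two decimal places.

θ_B = arctan(n₂/n₁) = arctan(1.331/1.000) = 53.08°.
Since θ_B + θ_t = 90° at Brewster incidence, θ_t = 90° − 53.08° = 36.92°.

θ_t ≈ 36.92°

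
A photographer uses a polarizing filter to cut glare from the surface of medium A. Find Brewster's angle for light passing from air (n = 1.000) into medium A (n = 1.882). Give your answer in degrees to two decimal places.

The reflected p-component vanishes when tan θ_B = n₂/n₁.
Brewster's condition: tan θ_B = n₂/n₁ = 1.882/1.000 = 1.8820. Taking the arctangent, θ_B = 62.02°.

θ_B ≈ 62.02°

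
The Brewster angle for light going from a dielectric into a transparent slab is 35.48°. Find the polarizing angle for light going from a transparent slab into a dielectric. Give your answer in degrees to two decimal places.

θ_B' ≈ 54.52°

tan θ_B' = n₁/n₂ = 1/tan θ_B, so θ_B' = 90° − θ_B.
θ_B' = 90° − 35.48° = 54.52°.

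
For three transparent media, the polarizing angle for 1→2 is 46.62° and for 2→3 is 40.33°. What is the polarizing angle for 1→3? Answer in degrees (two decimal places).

θ_B ≈ 41.94°

tan θ_B(1→2) = n₂/n₁ = tan 46.62° = 1.0582.
tan θ_B(2→3) = n₃/n₂ = tan 40.33° = 0.8490.
Multiplying, n₃/n₁ = 1.0582 × 0.8490 = 0.8984, and θ_B(1→3) = arctan 0.8984 = 41.94°.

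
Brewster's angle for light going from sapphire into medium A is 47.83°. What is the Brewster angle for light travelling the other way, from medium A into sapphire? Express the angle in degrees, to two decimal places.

θ_B' ≈ 42.17°

The two Brewster angles are complementary: θ_B' = 90° − θ_B = 90° − 47.83° = 42.17°.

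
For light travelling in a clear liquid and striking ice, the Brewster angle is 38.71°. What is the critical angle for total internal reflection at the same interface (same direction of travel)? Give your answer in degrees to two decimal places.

θ_c ≈ 53.27°

tan θ_B = n₂/n₁ = tan 38.71° = 0.8014.
Total internal reflection: sin θ_c = n₂/n₁ = 0.8014.
θ_c = arcsin(0.8014) = 53.27°.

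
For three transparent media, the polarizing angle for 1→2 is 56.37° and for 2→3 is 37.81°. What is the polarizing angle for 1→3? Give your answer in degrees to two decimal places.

θ_B ≈ 49.40°

n₂/n₁ = tan 56.37° = 1.5034 and n₃/n₂ = tan 37.81° = 0.7760.
Multiplying, n₃/n₁ = 1.5034 × 0.7760 = 1.1666, and θ_B(1→3) = arctan 1.1666 = 49.40°.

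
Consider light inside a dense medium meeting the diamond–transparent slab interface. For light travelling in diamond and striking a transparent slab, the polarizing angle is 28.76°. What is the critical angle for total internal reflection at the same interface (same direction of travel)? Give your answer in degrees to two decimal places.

θ_c ≈ 33.29°

From Brewster, n₂/n₁ = tan θ_B = tan 28.76° = 0.5488.
Then sin θ_c = n₂/n₁ = 0.5488, so θ_c = arcsin 0.5488 = 33.29°.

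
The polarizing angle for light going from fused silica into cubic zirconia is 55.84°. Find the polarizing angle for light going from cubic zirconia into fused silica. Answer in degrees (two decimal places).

The two Brewster angles are complementary: θ_B' = 90° − θ_B = 90° − 55.84° = 34.16°.

θ_B' ≈ 34.16°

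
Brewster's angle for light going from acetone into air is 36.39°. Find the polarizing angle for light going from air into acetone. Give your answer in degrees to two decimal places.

θ_B' ≈ 53.61°

Reversing the direction swaps n₁ and n₂, so tan θ_B' = 1/tan θ_B and θ_B' = 90° − θ_B.
Hence θ_B' = 90° − 36.39° = 53.61°.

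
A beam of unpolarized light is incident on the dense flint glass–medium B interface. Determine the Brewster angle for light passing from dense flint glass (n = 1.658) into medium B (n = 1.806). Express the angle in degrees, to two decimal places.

θ_B ≈ 47.45°

tan θ_B = n₂/n₁ = 1.806/1.658 = 1.0893.
θ_B = arctan(1.0893) = 47.45°.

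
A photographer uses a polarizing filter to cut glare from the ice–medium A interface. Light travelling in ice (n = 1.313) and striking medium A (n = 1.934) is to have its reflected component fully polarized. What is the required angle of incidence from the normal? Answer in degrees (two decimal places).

θ_B ≈ 55.83°

Here n₂/n₁ = 1.934/1.313 = 1.4730, and Brewster's law gives tan θ_B = n₂/n₁.
So θ_B = arctan 1.4730 = 55.83°.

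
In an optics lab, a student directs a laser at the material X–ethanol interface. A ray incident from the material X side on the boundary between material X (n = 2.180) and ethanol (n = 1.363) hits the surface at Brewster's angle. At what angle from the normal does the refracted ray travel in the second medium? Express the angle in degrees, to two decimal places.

θ_t ≈ 57.99°

First find Brewster's angle: tan θ_B = 1.363/2.180 = 0.6252, giving θ_B = 32.01°.
At Brewster's angle the reflected and refracted rays are perpendicular, so θ_t = 90° − θ_B = 90° − 32.01° = 57.99°.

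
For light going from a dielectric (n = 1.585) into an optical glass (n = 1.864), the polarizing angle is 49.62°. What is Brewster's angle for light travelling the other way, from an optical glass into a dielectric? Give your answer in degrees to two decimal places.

Reversing the direction swaps n₁ and n₂, so tan θ_B' = 1/tan θ_B and θ_B' = 90° − θ_B.
Hence θ_B' = 90° − 49.62° = 40.38°.

θ_B' ≈ 40.38°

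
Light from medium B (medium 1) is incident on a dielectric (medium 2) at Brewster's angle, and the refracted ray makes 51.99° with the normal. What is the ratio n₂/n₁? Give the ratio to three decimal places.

n₂/n₁ ≈ 0.782

θ_B + θ_t = 90°, so θ_B = 90° − 51.99° = 38.01°.
tan θ_B = n₂/n₁, so n₂/n₁ = tan 38.01° = 0.782.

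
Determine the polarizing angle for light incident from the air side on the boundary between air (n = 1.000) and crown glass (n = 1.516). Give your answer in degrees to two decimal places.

θ_B ≈ 56.59°

Brewster's condition: tan θ_B = n₂/n₁ = 1.516/1.000 = 1.5160.
So θ_B = arctan 1.5160 = 56.59°.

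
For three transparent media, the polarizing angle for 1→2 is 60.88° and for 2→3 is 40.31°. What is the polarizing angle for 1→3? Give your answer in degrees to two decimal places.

θ_B ≈ 56.71°

Each Brewster angle gives a ratio: n₂/n₁ = tan 60.88° = 1.7952, n₃/n₂ = tan 40.31° = 0.8484.
Multiplying, n₃/n₁ = 1.7952 × 0.8484 = 1.5230, and θ_B(1→3) = arctan 1.5230 = 56.71°.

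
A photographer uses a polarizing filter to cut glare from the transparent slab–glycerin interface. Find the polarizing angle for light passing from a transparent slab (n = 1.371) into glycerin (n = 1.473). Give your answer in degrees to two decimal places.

θ_B ≈ 47.05°

At Brewster's angle the reflected and refracted rays are perpendicular, which with Snell's law gives tan θ_B = n₂/n₁.
Brewster's condition: tan θ_B = n₂/n₁ = 1.473/1.371 = 1.0744.
So θ_B = arctan 1.0744 = 47.05°.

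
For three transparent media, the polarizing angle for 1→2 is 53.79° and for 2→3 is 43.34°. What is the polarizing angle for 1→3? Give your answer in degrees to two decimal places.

θ_B ≈ 52.19°

n₂/n₁ = tan 53.79° = 1.3658 and n₃/n₂ = tan 43.34° = 0.9437.
Multiplying, n₃/n₁ = 1.3658 × 0.9437 = 1.2889, and θ_B(1→3) = arctan 1.2889 = 52.19°.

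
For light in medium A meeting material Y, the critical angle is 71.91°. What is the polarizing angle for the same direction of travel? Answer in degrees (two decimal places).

At the critical angle sin θ_c = n₂/n₁, giving n₂/n₁ = sin 71.91° = 0.9506.
Then tan θ_B = n₂/n₁ = 0.9506, so θ_B = arctan 0.9506 = 43.55°.

θ_B ≈ 43.55°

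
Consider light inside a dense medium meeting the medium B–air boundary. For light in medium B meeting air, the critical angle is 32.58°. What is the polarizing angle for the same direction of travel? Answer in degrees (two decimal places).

At the critical angle sin θ_c = n₂/n₁, giving n₂/n₁ = sin 32.58° = 0.5385.
Then tan θ_B = n₂/n₁ = 0.5385, so θ_B = arctan 0.5385 = 28.30°.

θ_B ≈ 28.30°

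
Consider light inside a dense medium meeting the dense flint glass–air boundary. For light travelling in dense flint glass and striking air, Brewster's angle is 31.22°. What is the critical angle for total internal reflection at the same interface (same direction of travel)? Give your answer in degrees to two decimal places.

θ_c ≈ 37.31°

From Brewster, n₂/n₁ = tan θ_B = tan 31.22° = 0.6061.
Then sin θ_c = n₂/n₁ = 0.6061, so θ_c = arcsin 0.6061 = 37.31°.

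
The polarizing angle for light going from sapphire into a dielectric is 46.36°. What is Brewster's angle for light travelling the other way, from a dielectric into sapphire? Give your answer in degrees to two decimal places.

θ_B' ≈ 43.64°

The two Brewster angles are complementary: θ_B' = 90° − θ_B = 90° − 46.36° = 43.64°.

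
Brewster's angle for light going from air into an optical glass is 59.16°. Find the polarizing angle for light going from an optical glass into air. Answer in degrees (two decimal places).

θ_B' ≈ 30.84°

The two Brewster angles are complementary: θ_B' = 90° − θ_B = 90° − 59.16° = 30.84°.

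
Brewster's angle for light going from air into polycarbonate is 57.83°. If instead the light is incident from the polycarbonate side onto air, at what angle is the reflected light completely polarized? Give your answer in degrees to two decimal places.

θ_B' ≈ 32.17°

The two Brewster angles are complementary: θ_B' = 90° − θ_B = 90° − 57.83° = 32.17°.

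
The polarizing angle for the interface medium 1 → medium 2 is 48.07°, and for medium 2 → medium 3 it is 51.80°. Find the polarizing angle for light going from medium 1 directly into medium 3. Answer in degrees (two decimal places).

n₂/n₁ = tan 48.07° = 1.1133 and n₃/n₂ = tan 51.80° = 1.2708.
So n₃/n₁ = (n₂/n₁)(n₃/n₂) = 1.1133 × 1.2708 = 1.4148.
θ_B(1→3) = arctan(1.4148) = 54.75°.

θ_B ≈ 54.75°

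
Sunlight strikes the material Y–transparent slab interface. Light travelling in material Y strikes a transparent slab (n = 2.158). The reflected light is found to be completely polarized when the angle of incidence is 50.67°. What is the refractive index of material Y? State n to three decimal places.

n ≈ 1.768

Full polarization of the reflected beam means tan θ_B = n₂/n₁, where n₁ is the incident medium (material Y).
n₁ = n₂ / tan θ_B = 2.158 / tan 50.67° = 1.768.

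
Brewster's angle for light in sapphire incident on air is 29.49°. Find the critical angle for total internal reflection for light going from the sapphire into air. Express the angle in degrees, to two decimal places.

From Brewster, n₂/n₁ = tan θ_B = tan 29.49° = 0.5655.
Then sin θ_c = n₂/n₁ = 0.5655, so θ_c = arcsin 0.5655 = 34.44°.

θ_c ≈ 34.44°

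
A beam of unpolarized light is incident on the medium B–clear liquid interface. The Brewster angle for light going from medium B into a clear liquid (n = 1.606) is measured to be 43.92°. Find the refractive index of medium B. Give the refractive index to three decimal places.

n ≈ 1.668

Full polarization of the reflected beam means tan θ_B = n₂/n₁, where n₁ is the incident medium (medium B).
n₁ = n₂ / tan θ_B = 1.606 / tan 43.92° = 1.668.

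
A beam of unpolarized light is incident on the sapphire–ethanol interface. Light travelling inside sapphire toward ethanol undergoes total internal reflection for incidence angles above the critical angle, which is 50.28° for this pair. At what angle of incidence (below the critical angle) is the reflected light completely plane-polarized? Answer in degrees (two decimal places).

n₂/n₁ = sin θ_c = sin 50.28° = 0.7692.
tan θ_B equals the same ratio, so θ_B = arctan(0.7692) = 37.57°.

θ_B ≈ 37.57°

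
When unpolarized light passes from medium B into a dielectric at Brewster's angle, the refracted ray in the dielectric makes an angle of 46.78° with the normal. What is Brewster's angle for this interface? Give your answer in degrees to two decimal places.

Since the reflected and refracted rays are at right angles at the polarizing angle, θ_B + θ_t = 90°.
So θ_B = 90° − θ_t = 90° − 46.78° = 43.22°.

θ_B ≈ 43.22°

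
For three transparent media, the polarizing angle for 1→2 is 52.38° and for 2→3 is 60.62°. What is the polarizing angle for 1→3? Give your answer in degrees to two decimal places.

θ_B ≈ 66.54°

Each Brewster angle gives a ratio: n₂/n₁ = tan 52.38° = 1.2976, n₃/n₂ = tan 60.62° = 1.7762.
n₃/n₁ = 2.3047. Then tan θ_B(1→3) = n₃/n₁, so θ_B(1→3) = arctan(2.3047) = 66.54°.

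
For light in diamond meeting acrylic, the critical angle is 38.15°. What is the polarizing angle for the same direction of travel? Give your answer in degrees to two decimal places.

θ_B ≈ 31.70°

At the critical angle sin θ_c = n₂/n₁, giving n₂/n₁ = sin 38.15° = 0.6177.
Then tan θ_B = n₂/n₁ = 0.6177, so θ_B = arctan 0.6177 = 31.70°.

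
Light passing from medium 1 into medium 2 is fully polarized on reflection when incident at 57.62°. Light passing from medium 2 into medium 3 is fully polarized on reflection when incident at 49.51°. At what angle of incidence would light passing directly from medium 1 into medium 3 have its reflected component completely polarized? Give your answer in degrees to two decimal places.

θ_B ≈ 61.57°

Each Brewster angle gives a ratio: n₂/n₁ = tan 57.62° = 1.5770, n₃/n₂ = tan 49.51° = 1.1713.
n₃/n₁ = 1.8470. Then tan θ_B(1→3) = n₃/n₁, so θ_B(1→3) = arctan(1.8470) = 61.57°.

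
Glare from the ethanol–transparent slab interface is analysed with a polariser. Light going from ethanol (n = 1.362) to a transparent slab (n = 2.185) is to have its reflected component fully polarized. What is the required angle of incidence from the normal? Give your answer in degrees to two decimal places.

Brewster's condition: tan θ_B = n₂/n₁ = 2.185/1.362 = 1.6043.
So θ_B = arctan 1.6043 = 58.06°.

θ_B ≈ 58.06°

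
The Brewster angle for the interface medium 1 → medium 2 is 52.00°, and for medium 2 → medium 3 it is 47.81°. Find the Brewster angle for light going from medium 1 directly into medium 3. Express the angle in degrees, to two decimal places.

tan θ_B(1→2) = n₂/n₁ = tan 52.00° = 1.2799.
tan θ_B(2→3) = n₃/n₂ = tan 47.81° = 1.1032.
n₃/n₁ = 1.4121. Then tan θ_B(1→3) = n₃/n₁, so θ_B(1→3) = arctan(1.4121) = 54.69°.

θ_B ≈ 54.69°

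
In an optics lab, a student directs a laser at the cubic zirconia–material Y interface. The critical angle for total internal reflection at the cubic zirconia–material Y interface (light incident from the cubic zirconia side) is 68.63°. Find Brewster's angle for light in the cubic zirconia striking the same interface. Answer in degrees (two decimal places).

sin θ_c = n₂/n₁, so n₂/n₁ = sin 68.63° = 0.9312.
Brewster: tan θ_B = n₂/n₁ = 0.9312.
θ_B = arctan(0.9312) = 42.96°.

θ_B ≈ 42.96°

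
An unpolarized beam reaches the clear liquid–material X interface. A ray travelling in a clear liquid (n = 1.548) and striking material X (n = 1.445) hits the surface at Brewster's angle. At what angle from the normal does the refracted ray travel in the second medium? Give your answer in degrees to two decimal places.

First find Brewster's angle: tan θ_B = 1.445/1.548 = 0.9335, giving θ_B = 43.03°.
Since θ_B + θ_t = 90° at Brewster incidence, θ_t = 90° − 43.03° = 46.97°.

θ_t ≈ 46.97°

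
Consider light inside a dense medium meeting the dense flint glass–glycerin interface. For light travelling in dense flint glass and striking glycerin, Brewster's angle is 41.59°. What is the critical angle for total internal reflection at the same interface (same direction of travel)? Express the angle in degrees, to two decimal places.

θ_c ≈ 62.56°

From Brewster, n₂/n₁ = tan θ_B = tan 41.59° = 0.8875.
Then sin θ_c = n₂/n₁ = 0.8875, so θ_c = arcsin 0.8875 = 62.56°.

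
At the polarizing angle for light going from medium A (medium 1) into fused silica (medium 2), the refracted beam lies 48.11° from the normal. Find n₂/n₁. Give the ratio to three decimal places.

n₂/n₁ ≈ 0.897

At Brewster incidence θ_B = 90° − θ_t = 90° − 48.11° = 41.89°.
tan θ_B = n₂/n₁, so n₂/n₁ = tan 41.89° = 0.897.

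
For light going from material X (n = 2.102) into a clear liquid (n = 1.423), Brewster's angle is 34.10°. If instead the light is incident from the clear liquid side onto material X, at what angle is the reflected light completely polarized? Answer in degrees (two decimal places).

θ_B' ≈ 55.90°

The two Brewster angles are complementary: θ_B' = 90° − θ_B = 90° − 34.10° = 55.90°.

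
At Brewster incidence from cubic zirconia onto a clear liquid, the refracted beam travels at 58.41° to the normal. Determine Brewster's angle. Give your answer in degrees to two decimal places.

θ_B ≈ 31.59°

At Brewster's angle the reflected and refracted rays are perpendicular, so θ_B + θ_t = 90°.
θ_B = 90° − 58.41° = 31.59°.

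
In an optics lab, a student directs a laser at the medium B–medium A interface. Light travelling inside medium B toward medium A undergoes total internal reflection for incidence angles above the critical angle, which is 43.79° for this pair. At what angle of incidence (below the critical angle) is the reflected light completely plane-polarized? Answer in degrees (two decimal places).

θ_B ≈ 34.68°

At the critical angle sin θ_c = n₂/n₁, giving n₂/n₁ = sin 43.79° = 0.6920.
Then tan θ_B = n₂/n₁ = 0.6920, so θ_B = arctan 0.6920 = 34.68°.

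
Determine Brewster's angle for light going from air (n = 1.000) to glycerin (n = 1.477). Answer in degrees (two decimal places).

Brewster's condition: tan θ_B = n₂/n₁ = 1.477/1.000 = 1.4770.
θ_B = arctan(1.4770) = 55.90°.

θ_B ≈ 55.90°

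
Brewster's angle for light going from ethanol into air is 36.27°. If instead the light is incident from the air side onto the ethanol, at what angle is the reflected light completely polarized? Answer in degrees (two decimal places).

The two Brewster angles are complementary: θ_B' = 90° − θ_B = 90° − 36.27° = 53.73°.

θ_B' ≈ 53.73°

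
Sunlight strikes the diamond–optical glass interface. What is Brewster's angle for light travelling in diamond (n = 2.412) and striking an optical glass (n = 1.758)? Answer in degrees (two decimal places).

Brewster's condition: tan θ_B = n₂/n₁ = 1.758/2.412 = 0.7289.
So θ_B = arctan 0.7289 = 36.09°.

θ_B ≈ 36.09°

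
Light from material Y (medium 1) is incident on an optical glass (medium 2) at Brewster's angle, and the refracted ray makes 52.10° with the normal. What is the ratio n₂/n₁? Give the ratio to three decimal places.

At Brewster incidence θ_B = 90° − θ_t = 90° − 52.10° = 37.90°.
tan θ_B = n₂/n₁, so n₂/n₁ = tan 37.90° = 0.778.

n₂/n₁ ≈ 0.778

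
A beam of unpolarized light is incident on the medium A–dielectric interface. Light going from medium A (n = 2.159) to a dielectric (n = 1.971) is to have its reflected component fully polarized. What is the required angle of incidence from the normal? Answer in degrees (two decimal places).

Brewster's condition: tan θ_B = n₂/n₁ = 1.971/2.159 = 0.9129.
So θ_B = arctan 0.9129 = 42.39°.

θ_B ≈ 42.39°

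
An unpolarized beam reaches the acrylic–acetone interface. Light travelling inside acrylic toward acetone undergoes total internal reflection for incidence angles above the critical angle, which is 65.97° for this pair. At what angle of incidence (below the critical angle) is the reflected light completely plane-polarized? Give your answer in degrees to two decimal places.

θ_B ≈ 42.41°

n₂/n₁ = sin θ_c = sin 65.97° = 0.9133.
tan θ_B equals the same ratio, so θ_B = arctan(0.9133) = 42.41°.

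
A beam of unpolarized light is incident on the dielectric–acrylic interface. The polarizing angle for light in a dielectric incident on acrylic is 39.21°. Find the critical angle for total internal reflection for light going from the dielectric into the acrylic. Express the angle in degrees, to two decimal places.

From Brewster, n₂/n₁ = tan θ_B = tan 39.21° = 0.8159.
Then sin θ_c = n₂/n₁ = 0.8159, so θ_c = arcsin 0.8159 = 54.67°.

θ_c ≈ 54.67°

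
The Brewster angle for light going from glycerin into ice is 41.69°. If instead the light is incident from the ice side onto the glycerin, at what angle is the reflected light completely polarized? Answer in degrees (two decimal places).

θ_B' ≈ 48.31°

The two Brewster angles are complementary: θ_B' = 90° − θ_B = 90° − 41.69° = 48.31°.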